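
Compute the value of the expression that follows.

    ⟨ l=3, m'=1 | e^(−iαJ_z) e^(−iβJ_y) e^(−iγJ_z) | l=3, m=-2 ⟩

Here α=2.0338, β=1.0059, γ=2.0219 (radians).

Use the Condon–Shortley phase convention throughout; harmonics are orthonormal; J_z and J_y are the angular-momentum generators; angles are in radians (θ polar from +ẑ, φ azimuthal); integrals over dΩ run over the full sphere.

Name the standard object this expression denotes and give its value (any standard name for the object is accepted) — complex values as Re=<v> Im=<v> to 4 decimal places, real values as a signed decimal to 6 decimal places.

Wigner D-matrix element, Re=0.1719 Im=-0.3659

This is a Wigner D-matrix element — the rotation-matrix element ⟨l m'| R(α,β,γ) |l m⟩ in the angular-momentum basis.
Split into d^3_{1,-2}(β=1.0059) × two z-phases.
With c≡cos(β/2)=0.876164 and s≡sin(β/2)=0.482012, N=[24·2·1·120]^{1/2}=75.894664
Admissible k: 0..1 (factorial args all ≥0)
  k=0: (−1)^3·75.8947/(12)·0.8762^3·0.4820^3 = -0.476389
  k=1: (−1)^4·75.8947/(24)·0.8762^1·0.4820^5 = +0.072090
d^3_{1,-2}(1.0059) = -0.476389 +0.072090 = -0.404298
Phases: e^{-i·(1)·2.0338}=-0.446638-0.894715i, e^{-i·(-2)·2.0219}=-0.619879-0.784697i ⇒ D=+0.171915-0.365927i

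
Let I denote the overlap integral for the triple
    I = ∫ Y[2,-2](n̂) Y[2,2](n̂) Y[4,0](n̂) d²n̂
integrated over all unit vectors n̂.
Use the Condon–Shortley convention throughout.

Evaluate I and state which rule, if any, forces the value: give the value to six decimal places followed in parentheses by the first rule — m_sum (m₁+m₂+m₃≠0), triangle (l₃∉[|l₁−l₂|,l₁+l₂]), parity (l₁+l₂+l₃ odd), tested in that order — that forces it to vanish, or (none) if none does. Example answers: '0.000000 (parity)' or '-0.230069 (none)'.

0.040299 (none)

Rules hold: Σm=0, L=8 even, 0≤4≤4.
N = 5·5·9 = 225
Δ = 0!·4!·4!/9! = 1/630
Racah Σ t=0..0: t=0:+1/16 = 1/16
⇒ 3j(2 2 4; 0 0 0)² = 2/35, sgn +1
Racah Σ t=0..0: t=0:+1/576 = 1/576
⇒ 3j(2 2 4; -2 2 0)² = 1/630, sgn +1
4πI² = N·(3j₀)²·(3jₘ)² = 1/49
I = +1·√(0.0204082/4π) = 0.04029926
No selection rule forces the value: the integral is nonzero (none).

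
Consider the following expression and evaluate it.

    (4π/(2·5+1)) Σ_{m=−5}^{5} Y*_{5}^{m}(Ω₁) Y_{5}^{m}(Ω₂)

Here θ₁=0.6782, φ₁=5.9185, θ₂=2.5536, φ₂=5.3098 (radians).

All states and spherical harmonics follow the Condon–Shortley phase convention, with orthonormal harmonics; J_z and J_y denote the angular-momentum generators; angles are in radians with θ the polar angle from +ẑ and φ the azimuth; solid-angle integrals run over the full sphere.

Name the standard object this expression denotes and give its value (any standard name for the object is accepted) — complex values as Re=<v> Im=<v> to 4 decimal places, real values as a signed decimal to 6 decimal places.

Legendre polynomial (addition theorem), -0.312248

This sum is the spherical-harmonic addition theorem: it equals the Legendre polynomial P_l(cos γ) of the angle γ between the two directions.
Expand P_5 via completeness: Σ_{m} conj(Y_{5,m}) at Ω₁ times Y_{5,m} at Ω₂ —
  [-5]  conj(Y_{5,-5})(Ω₁) = -0.011277-0.043685i ; Y_{5,-5}(Ω₂) = +0.003751-0.024082i ; Δ = -0.001094+0.000108i
  [-4]  conj(Y_{5,-4})(Ω₁) = +0.019801-0.175970i ; Y_{5,-4}(Ω₂) = +0.084438+0.078970i ; Δ = +0.015568-0.013295i
  [-3]  conj(Y_{5,-3})(Ω₁) = +0.174747-0.338346i ; Y_{5,-3}(Ω₂) = -0.301299+0.067831i ; Δ = -0.029701+0.113797i
  [-2]  conj(Y_{5,-2})(Ω₁) = +0.317264-0.283565i ; Y_{5,-2}(Ω₂) = +0.171570-0.434626i ; Δ = -0.068812-0.186542i
  [-1]  conj(Y_{5,-1})(Ω₁) = +0.043609-0.016648i ; Y_{5,-1}(Ω₂) = +0.137200+0.201663i ; Δ = +0.009340+0.006510i
  [+0]  conj(Y_{5,0})(Ω₁) = -0.389934-0.000000i ; Y_{5,0}(Ω₂) = +0.317823+0.000000i ; Δ = -0.123930-0.000000i
  [+1]  conj(Y_{5,1})(Ω₁) = -0.043609-0.016648i ; Y_{5,1}(Ω₂) = -0.137200+0.201663i ; Δ = +0.009340-0.006510i
  [+2]  conj(Y_{5,2})(Ω₁) = +0.317264+0.283565i ; Y_{5,2}(Ω₂) = +0.171570+0.434626i ; Δ = -0.068812+0.186542i
  [+3]  conj(Y_{5,3})(Ω₁) = -0.174747-0.338346i ; Y_{5,3}(Ω₂) = +0.301299+0.067831i ; Δ = -0.029701-0.113797i
  [+4]  conj(Y_{5,4})(Ω₁) = +0.019801+0.175970i ; Y_{5,4}(Ω₂) = +0.084438-0.078970i ; Δ = +0.015568+0.013295i
  [+5]  conj(Y_{5,5})(Ω₁) = +0.011277-0.043685i ; Y_{5,5}(Ω₂) = -0.003751-0.024082i ; Δ = -0.001094-0.000108i
Total Σ_m = -0.273327+0.000000i. Multiply by 1.142397: -0.312248+0.000000i. P_5(cos γ) = -0.312248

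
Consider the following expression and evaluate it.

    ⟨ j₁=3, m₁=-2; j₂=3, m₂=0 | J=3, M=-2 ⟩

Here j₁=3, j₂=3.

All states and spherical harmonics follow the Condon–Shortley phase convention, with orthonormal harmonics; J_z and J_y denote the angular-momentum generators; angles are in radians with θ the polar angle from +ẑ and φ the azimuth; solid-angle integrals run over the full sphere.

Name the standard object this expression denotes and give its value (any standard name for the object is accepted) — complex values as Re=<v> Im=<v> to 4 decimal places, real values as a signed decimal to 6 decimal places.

Clebsch–Gordan coefficient, +√(1/6) ≈ +0.408248

This is a Clebsch–Gordan (vector-coupling) coefficient.
triangle: 3!·3!·3!/10! = 216/3628800
(j±m)!: 1!·5!·3!·3!·1!·5! = 518400
prefactor² = (2J+1)·Δ·N² = 216
  k=2: +1/(2!·1!·3!·1!·0!·2!) = 1/24
  k=3: −1/(3!·0!·2!·0!·1!·3!) = -1/72
Σ = 1/36  ⇒  CG² = 216·(1/36)² = 1/6
CG = +√(1/6) = +0.408248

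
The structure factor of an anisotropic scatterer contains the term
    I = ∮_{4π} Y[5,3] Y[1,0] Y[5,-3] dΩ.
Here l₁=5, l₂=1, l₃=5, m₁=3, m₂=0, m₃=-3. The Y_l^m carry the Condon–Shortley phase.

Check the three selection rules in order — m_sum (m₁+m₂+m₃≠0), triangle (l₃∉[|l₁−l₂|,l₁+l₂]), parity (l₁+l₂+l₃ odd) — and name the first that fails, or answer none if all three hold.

Σmᵢ = 0  ✓
l₃∈[|l₁−l₂|,l₁+l₂]=[4,6], have l₃=5  ✓
Σlᵢ = 11 ⇒ odd  ✗

parity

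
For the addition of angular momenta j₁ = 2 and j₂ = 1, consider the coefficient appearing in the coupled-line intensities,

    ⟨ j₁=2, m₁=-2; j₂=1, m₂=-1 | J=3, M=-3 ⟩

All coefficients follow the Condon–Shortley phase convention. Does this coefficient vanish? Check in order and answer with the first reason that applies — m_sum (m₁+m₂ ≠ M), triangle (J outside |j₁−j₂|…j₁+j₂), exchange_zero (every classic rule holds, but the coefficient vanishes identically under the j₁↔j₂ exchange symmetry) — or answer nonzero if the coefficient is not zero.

m-sum: m₁+m₂ = -2+(-1) = -3, M = -3  ✓
triangle: |j₁−j₂| = 1 ≤ J = 3 ≤ j₁+j₂ = 3  ✓
exchange: j₁≠j₂ or m₁≠m₂ — the exchange symmetry imposes no constraint here
value check: CG = +1 = +1.000000 ≠ 0

nonzero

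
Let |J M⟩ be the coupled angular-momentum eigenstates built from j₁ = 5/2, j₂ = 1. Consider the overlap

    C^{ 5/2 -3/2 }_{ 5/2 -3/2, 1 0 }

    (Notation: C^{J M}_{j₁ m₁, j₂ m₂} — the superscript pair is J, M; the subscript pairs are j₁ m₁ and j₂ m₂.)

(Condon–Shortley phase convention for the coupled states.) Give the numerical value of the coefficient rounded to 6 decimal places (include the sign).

j₁+j₂−J=1  J+j₁−j₂=4  J−j₁+j₂=1  j₁+j₂+J+1=7
(j₁±m₁, j₂±m₂, J±M) = (1,4,1,1,1,4)
P² = 576/35
sum k=0..1:
  [0] +1/24 = 1/24
  [1] −1/6 = -1/6
S = -1/8
C² = P²·S² = 9/35 ; C = -0.507093

−√(9/35) = -0.507093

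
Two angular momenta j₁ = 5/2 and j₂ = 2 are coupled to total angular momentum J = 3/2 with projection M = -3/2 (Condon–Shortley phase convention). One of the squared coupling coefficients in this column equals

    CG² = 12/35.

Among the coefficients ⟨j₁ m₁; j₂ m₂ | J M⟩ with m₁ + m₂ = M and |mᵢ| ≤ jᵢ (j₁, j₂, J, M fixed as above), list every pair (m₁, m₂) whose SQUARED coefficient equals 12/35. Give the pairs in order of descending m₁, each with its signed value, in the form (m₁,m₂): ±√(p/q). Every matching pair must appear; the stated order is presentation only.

(-3/2,0): +√(12/35)

Admissible pairs with m₁+m₂ = M = -3/2: (-5/2,1), (-3/2,0), (-1/2,-1), (1/2,-2)
  (m₁,m₂)=(1/2,-2): CG² = 4/35, CG = +√(4/35)
  (m₁,m₂)=(-1/2,-1): CG² = 9/35, CG = −√(9/35)
  (m₁,m₂)=(-3/2,0): CG² = 12/35, CG = +√(12/35)   ← matches the target
  (m₁,m₂)=(-5/2,1): CG² = 2/7, CG = −√(2/7)
Pairs with CG² = 12/35: (-3/2,0): +√(12/35)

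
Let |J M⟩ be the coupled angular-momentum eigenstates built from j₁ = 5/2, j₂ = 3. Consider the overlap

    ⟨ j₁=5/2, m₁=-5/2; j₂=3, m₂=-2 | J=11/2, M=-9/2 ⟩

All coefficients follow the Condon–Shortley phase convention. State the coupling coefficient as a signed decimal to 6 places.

+0.738549

j₁+j₂−J=0  J+j₁−j₂=5  J−j₁+j₂=6  j₁+j₂+J+1=12
(j₁±m₁, j₂±m₂, J±M) = (0,5,1,5,1,10)
P² = 1244160000/11
sum k=0..0:
  [0] +1/14400 = 1/14400
S = 1/14400
C² = P²·S² = 6/11 ; C = +0.738549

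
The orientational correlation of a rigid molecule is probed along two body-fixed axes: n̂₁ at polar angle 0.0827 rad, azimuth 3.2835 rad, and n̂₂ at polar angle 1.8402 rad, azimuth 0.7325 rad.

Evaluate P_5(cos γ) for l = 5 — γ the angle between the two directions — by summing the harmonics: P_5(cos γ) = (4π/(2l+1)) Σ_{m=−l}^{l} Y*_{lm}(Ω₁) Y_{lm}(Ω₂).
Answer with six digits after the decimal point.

-0.334393

Expand P_5 via completeness: Σ_{m} conj(Y_{5,m}) at Ω₁ times Y_{5,m} at Ω₂ —
  m=-5: Y*=-0.000001-0.000001i  Y=-0.335021+0.192224i  product +0.000001+0.000000i
  m=-4: Y*=+0.000057+0.000037i  Y=+0.329735+0.070830i  product +0.000016+0.000016i
  m=-3: Y*=-0.001410-0.000639i  Y=+0.065862+0.090960i  product -0.000035-0.000170i
  m=-2: Y*=+0.021902+0.006388i  Y=+0.034853-0.328205i  product +0.002860-0.006966i
  m=-1: Y*=-0.204551-0.029224i  Y=+0.026083-0.023460i  product -0.006021+0.004037i
  m=+0: Y*=+0.888210-0.000000i  Y=-0.322396+0.000000i  product -0.286355+0.000000i
  m=+1: Y*=+0.204551-0.029224i  Y=-0.026083-0.023460i  product -0.006021-0.004037i
  m=+2: Y*=+0.021902-0.006388i  Y=+0.034853+0.328205i  product +0.002860+0.006966i
  m=+3: Y*=+0.001410-0.000639i  Y=-0.065862+0.090960i  product -0.000035+0.000170i
  m=+4: Y*=+0.000057-0.000037i  Y=+0.329735-0.070830i  product +0.000016-0.000016i
  m=+5: Y*=+0.000001-0.000001i  Y=+0.335021+0.192224i  product +0.000001-0.000000i
Total Σ_m = -0.292712+0.000000i. Multiply by 1.142397: -0.334393+0.000000i. P_5(cos γ) = -0.334393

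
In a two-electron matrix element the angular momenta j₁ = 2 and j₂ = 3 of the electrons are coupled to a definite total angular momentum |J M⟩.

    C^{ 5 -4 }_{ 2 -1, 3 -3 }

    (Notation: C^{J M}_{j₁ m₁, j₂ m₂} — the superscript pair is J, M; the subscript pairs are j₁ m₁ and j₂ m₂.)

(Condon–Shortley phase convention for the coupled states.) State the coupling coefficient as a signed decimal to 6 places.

+0.632456  (= +√(2/5))

triangle: 0!*4!*6!/11! = 17280/39916800
(j±m)!: 1!*3!*0!*6!*1!*9! = 1567641600
prefactor² = (2J+1)*Δ*N² = 7464960
  k=0: +1/(0!*0!*3!*0!*1!*6!) = 1/4320
Σ = 1/4320  ⇒  CG² = 7464960*(1/4320)² = 2/5
CG = +√(2/5) = +0.632456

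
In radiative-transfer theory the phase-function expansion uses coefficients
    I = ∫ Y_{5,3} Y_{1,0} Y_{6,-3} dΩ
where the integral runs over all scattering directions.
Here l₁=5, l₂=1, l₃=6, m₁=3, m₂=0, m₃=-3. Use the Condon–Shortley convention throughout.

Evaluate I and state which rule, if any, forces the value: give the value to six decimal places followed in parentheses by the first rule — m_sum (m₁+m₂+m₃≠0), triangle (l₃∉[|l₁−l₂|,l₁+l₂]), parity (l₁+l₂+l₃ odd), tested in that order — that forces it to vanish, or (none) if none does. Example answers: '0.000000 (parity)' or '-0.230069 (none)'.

m-sum 0 ✓  L=12 even ✓  4≤6≤6 ✓
Π(2lᵢ+1) = 11×3×13 = 429
triangle coeff Δ(5,1,6) = 1/858
Σ_t [0,0]: t=0:+1/14400 = 1/14400
(3j)²=6/143 [(5 1 6; 0 0 0)], sign=+1
Σ_t [0,0]: t=0:+1/80640 = 1/80640
(3j)²=9/286 [(5 1 6; 3 0 -3)], sign=-1
⇒ 4πI² = 81/143
I = (-1)√(81/143/(4π)) = -0.21230956
No selection rule forces the value: the integral is nonzero (none).

-0.212310 (none)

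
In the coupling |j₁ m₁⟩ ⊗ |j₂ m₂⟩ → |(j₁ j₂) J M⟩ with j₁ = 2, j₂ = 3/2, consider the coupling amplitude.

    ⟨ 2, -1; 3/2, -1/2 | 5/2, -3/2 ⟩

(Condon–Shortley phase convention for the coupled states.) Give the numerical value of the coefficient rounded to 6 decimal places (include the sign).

triangle: 1!·3!·2!/7! = 12/5040
(j±m)!: 1!·3!·1!·2!·1!·4! = 288
prefactor² = (2J+1)·Δ·N² = 144/35
  k=0: +1/(0!·1!·3!·1!·0!·1!) = 1/6
  k=1: −1/(1!·0!·2!·0!·1!·2!) = -1/4
Σ = -1/12  ⇒  CG² = 144/35·(-1/12)² = 1/35
CG = −√(1/35) = -0.169031

-0.169031  (= −√(1/35))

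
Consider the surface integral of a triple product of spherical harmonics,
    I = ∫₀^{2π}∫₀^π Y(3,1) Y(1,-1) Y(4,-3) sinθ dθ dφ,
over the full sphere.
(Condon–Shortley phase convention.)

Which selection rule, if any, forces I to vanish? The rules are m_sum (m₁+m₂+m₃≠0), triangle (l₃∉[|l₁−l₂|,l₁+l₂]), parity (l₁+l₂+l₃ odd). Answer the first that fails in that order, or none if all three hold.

m_sum

Σmᵢ = -3  ✗
l₃∈[|l₁−l₂|,l₁+l₂]=[2,4], have l₃=4
Σlᵢ = 8 ⇒ even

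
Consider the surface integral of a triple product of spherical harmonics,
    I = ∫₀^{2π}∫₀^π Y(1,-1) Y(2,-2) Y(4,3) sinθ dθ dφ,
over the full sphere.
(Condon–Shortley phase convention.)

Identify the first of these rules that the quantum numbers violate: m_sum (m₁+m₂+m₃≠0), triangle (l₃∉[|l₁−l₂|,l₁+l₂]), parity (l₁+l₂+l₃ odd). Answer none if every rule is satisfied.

azimuthal sum: -1 − 2 + 3 = 0  ✓
l₃ must lie in [1,3]; have l₃=4  ✗
L = 1 + 2 + 4 = 7 (odd)

triangle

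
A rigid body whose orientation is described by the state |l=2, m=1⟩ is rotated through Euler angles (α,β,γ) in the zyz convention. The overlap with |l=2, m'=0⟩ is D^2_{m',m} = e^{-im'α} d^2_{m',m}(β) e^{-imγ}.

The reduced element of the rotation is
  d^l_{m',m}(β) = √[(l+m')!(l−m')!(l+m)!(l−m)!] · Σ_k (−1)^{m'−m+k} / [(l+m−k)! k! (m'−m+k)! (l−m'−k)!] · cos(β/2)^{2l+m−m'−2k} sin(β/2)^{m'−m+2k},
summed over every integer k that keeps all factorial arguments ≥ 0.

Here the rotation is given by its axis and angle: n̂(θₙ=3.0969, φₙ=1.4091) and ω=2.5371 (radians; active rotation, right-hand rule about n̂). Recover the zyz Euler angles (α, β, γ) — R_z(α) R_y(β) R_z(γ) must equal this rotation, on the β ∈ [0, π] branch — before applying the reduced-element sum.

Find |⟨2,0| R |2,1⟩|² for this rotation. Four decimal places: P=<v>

P=0.0108

Axis–angle → zyz. n̂ = (sinθₙcosφₙ, sinθₙsinφₙ, cosθₙ) = (+0.007193, +0.044095, -0.999001), ω = 2.5371.
R = I cosω + sinω [n̂]ₓ + (1−cosω) n̂n̂ᵀ gives
  R = [-0.822696, +0.568355, +0.011963; -0.567199, -0.819246, -0.084384; -0.038159, -0.076208, +0.996362]
β = atan2(√(R₁₃²+R₂₃²), R₃₃) = 0.085331; α = atan2(R₂₃, R₁₃) mod 2π = 4.853223; γ = atan2(R₃₂, −R₃₁) mod 2π = 5.176616
Split into d^2_{0,1}(β=0.0853) × two z-phases.
With c≡cos(β/2)=0.999090 and s≡sin(β/2)=0.042653, N=[2·2·6·1]^{1/2}=4.898979
k: max(0,(1)−(0))=1 … min(2+(1),2−(0))=2
  k=1: (−1)^0·4.8990/(2)·0.9991^3·0.0427^1 = +0.104192
  k=2: (−1)^1·4.8990/(2)·0.9991^1·0.0427^3 = -0.000190
d^2_{0,1}(0.0853) = +0.104192 -0.000190 = +0.104002
|D^2_{0,1}|² = |d^2_{0,1}(β)|² = (+0.104002)² = 0.010816 (the z-rotation phases have unit modulus)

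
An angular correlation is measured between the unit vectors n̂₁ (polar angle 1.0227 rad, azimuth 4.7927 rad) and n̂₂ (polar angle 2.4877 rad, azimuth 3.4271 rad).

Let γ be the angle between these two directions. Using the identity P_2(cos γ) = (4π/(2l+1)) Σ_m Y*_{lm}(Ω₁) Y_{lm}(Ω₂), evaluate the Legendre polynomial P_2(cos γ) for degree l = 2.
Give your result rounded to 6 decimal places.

-0.357896

Summing Y*_{l m}(θ₁,φ₁)·Y_{l m}(θ₂,φ₂) over m ∈ [−2, 2]; prefactor 4π/(2·2+1) = 2.513274:
  [-2]  conj(Y_{2,-2})(Ω₁) = -0.27778 - 0.04500j ; Y_{2,-2}(Ω₂) = 0.12025 - 0.07725j ; Δ = -0.03688 + 0.01605j
  [-1]  conj(Y_{2,-1})(Ω₁) = 0.02756 - 0.34247j ; Y_{2,-1}(Ω₂) = 0.35789 - 0.10505j ; Δ = -0.02611 - 0.12546j
  [+0]  conj(Y_{2,0})(Ω₁) = -0.05850 + 0.00000j ; Y_{2,0}(Ω₂) = 0.28069 + 0.00000j ; Δ = -0.01642 + 0.00000j
  [+1]  conj(Y_{2,1})(Ω₁) = -0.02756 - 0.34247j ; Y_{2,1}(Ω₂) = -0.35789 - 0.10505j ; Δ = -0.02611 + 0.12546j
  [+2]  conj(Y_{2,2})(Ω₁) = -0.27778 + 0.04500j ; Y_{2,2}(Ω₂) = 0.12025 + 0.07725j ; Δ = -0.03688 - 0.01605j
Σ over m = -0.14240 + 0.00000j; ×(4π/5) → -0.35790 + 0.00000j. Real part: -0.357896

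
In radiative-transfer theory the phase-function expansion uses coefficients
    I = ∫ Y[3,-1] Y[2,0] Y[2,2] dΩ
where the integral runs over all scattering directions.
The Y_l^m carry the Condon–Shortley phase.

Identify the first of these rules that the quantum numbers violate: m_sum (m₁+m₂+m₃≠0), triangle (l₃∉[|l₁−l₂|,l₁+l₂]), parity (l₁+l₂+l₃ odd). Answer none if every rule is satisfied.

Σmᵢ = 1  ✗
l₃∈[|l₁−l₂|,l₁+l₂]=[1,5], have l₃=2
Σlᵢ = 7 ⇒ odd

m_sum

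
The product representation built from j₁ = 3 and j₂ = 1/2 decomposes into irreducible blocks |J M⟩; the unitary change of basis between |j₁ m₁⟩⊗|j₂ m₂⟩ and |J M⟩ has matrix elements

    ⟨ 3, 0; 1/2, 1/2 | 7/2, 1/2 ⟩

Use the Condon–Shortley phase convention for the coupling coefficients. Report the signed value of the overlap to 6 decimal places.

+√(4/7) ≈ +0.755929

triangle: 0!·6!·1!/8! = 720/40320
(j±m)!: 3!·3!·1!·0!·4!·3! = 5184
prefactor² = (2J+1)·Δ·N² = 5184/7
  k=0: +1/(0!·0!·3!·1!·3!·0!) = 1/36
Σ = 1/36  ⇒  CG² = 5184/7·(1/36)² = 4/7
CG = +√(4/7) = +0.755929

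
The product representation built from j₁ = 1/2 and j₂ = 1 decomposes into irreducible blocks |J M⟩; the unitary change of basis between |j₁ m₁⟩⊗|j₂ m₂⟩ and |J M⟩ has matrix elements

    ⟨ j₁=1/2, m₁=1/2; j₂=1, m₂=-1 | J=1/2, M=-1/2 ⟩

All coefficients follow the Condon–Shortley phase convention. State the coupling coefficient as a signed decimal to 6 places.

triangle: 1!·0!·1!/3! = 1/6
(j±m)!: 1!·0!·0!·2!·0!·1! = 2
prefactor² = (2J+1)·Δ·N² = 2/3
  k=0: +1/(0!·1!·0!·0!·0!·1!) = 1
Σ = 1  ⇒  CG² = 2/3·1² = 2/3
CG = +√(2/3) = +0.816497

+√(2/3) ≈ +0.816497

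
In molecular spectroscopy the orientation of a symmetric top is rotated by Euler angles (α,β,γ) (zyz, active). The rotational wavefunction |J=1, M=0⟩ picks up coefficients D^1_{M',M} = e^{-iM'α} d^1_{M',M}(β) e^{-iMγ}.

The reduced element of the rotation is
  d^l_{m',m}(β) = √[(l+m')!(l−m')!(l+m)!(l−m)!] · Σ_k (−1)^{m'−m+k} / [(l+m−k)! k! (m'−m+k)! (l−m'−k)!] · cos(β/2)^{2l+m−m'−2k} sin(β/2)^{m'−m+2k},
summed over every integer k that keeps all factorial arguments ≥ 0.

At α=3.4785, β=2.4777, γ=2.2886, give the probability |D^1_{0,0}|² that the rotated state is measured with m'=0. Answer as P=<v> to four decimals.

D^1_{0,0}(3.4785,2.4777,2.2886) = e^{-i·0·3.4785}·d^1_{0,0}(2.4777)·e^{-i·0·2.2886}. Compute d first:
With c≡cos(β/2)=0.325884 and s≡sin(β/2)=0.945410, N=[1·1·1·1]^{1/2}=1.000000
Admissible k: 0..1 (factorial args all ≥0)
  k=0: (−1)^0·1.0000/(1)·0.3259^2·0.9454^0 = +0.106200
  k=1: (−1)^1·1.0000/(1)·0.3259^0·0.9454^2 = -0.893800
d^1_{0,0}(2.4777) = +0.106200 -0.893800 = -0.787600
|D^1_{0,0}|² = |d^1_{0,0}(β)|² = (-0.787600)² = 0.620313 (the z-rotation phases have unit modulus)

P=0.6203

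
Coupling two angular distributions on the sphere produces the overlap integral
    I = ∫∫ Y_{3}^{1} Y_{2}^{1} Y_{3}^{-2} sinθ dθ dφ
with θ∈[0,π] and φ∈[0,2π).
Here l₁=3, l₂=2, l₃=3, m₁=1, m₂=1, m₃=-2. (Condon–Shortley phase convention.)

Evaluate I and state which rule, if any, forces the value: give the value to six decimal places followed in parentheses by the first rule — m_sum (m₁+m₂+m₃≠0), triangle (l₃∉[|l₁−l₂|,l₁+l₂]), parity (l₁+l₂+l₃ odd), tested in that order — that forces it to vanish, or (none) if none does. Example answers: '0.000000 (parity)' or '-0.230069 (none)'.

0.162868 (none)

m-sum 0 ✓  L=8 even ✓  1≤3≤5 ✓
Π(2lᵢ+1) = 7×5×7 = 245
triangle coeff Δ(3,2,3) = 1/3780
Σ_t [0,2]: t=0:+1/24 t=1:−1/4 t=2:+1/24 = -1/6
(3j)²=4/105 [(3 2 3; 0 0 0)], sign=+1
Σ_t [1,2]: t=1:−1/12 t=2:+1/48 = -1/16
(3j)²=1/28 [(3 2 3; 1 1 -2)], sign=+1
⇒ 4πI² = 1/3
I = (+1)√(1/3/(4π)) = 0.16286750
No selection rule forces the value: the integral is nonzero (none).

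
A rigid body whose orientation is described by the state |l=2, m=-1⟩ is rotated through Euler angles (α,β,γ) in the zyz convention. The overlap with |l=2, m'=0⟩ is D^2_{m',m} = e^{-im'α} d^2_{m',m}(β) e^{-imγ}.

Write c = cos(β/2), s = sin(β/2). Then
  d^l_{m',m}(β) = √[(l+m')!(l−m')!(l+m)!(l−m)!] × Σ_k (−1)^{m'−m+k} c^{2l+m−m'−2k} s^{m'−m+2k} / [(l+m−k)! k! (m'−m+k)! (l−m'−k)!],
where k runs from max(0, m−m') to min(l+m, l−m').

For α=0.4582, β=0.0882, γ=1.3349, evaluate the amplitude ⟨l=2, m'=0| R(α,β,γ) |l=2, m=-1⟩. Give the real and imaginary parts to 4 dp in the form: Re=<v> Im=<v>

First d^2_{0,-1}(β=0.0882), then the phase factors e^{-i(0)α} and e^{-i(-1)γ}:
Half-angle: c=0.999028, s=0.044086. N=√(2·2·1·6)=4.898979
k: max(0,(-1)−(0))=0 … min(2+(-1),2−(0))=1
  k=0: (−1)^1·4.8990/(2)·0.9990^3·0.0441^1 = -0.107673
  k=1: (−1)^2·4.8990/(2)·0.9990^1·0.0441^3 = +0.000210
d^2_{0,-1}(0.0882) = -0.107673 +0.000210 = -0.107463
Attach z-rotation phases: D = e^{-i(0)(0.4582)}·(-0.107463)·e^{-i(-1)(1.3349)} = -0.025116-0.104487i

Re=-0.0251 Im=-0.1045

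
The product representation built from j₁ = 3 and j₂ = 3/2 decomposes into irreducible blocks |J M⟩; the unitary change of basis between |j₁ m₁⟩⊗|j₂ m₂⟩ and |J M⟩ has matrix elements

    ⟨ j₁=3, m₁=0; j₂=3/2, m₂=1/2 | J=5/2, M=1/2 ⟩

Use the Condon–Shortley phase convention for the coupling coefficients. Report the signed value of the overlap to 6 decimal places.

j₁+j₂−J=2  J+j₁−j₂=4  J−j₁+j₂=1  j₁+j₂+J+1=8
(j₁±m₁, j₂±m₂, J±M) = (3,3,2,1,3,2)
P² = 216/35
sum k=1..2:
  [1] −1/4 = -1/4
  [2] +1/12 = 1/12
S = -1/6
C² = P²·S² = 6/35 ; C = -0.414039

−√(6/35) ≈ -0.414039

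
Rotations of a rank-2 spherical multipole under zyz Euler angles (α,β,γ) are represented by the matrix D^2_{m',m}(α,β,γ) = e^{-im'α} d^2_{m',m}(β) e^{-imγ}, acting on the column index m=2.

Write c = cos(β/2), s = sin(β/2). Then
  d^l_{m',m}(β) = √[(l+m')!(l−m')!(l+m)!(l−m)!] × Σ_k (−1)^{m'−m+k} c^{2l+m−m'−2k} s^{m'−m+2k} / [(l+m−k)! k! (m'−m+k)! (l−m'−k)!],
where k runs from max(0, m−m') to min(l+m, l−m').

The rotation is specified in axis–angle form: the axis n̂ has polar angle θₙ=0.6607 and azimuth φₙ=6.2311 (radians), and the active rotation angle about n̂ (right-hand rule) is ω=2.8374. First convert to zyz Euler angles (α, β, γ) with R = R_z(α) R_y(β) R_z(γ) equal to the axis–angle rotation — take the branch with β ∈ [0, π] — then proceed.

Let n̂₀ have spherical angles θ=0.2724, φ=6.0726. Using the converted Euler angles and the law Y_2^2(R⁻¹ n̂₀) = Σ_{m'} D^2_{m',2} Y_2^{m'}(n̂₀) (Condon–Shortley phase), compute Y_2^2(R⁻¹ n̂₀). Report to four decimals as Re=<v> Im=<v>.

Axis–angle → zyz. n̂ = (sinθₙcosφₙ, sinθₙsinφₙ, cosθₙ) = (+0.612837, -0.031949, +0.789563), ω = 2.8374.
R = I cosω + sinω [n̂]ₓ + (1−cosω) n̂n̂ᵀ gives
  R = [-0.220192, -0.274752, +0.935963; +0.198232, -0.952095, -0.232852; +0.955102, +0.134266, +0.264109]
β = atan2(√(R₁₃²+R₂₃²), R₃₃) = 1.303517; α = atan2(R₂₃, R₁₃) mod 2π = 6.039352; γ = atan2(R₃₂, −R₃₁) mod 2π = 3.001930
Need the full column D^2_{m',2} for m'=−2..2 at α=6.0394, β=1.3035, γ=3.0019.
cos(β/2)=0.795018, sin(β/2)=0.606585
d^2_{-2,2}: single k=4 term ⇒ +0.135384;  D = +0.132456-0.028002i
d^2_{-1,2}: single k=3 term ⇒ +0.354881;  D = +0.354658+0.012593i
d^2_{0,2}: single k=2 term ⇒ +0.569657;  D = +0.547578+0.157058i
d^2_{1,2}: single k=1 term ⇒ +0.609612;  D = +0.528074+0.304573i
d^2_{2,2}: single k=0 term ⇒ +0.399493;  D = +0.287636+0.277237i
Y_2^{m'}(θ=0.2724,φ=6.0726) and Σ D·Y over m':
  (+0.1325-0.0280i)·(+0.0255+0.0114i)  (+0.3547+0.0126i)·(+0.1958+0.0418i)  (+0.5476+0.1571i)·(+0.5623+0.0000i)  (+0.5281+0.3046i)·(-0.1958+0.0418i)  (+0.2876+0.2772i)·(+0.0255-0.0114i)
Y_2^2(R⁻¹ n̂) = +0.274889+0.072678i

Re=0.2749 Im=0.0727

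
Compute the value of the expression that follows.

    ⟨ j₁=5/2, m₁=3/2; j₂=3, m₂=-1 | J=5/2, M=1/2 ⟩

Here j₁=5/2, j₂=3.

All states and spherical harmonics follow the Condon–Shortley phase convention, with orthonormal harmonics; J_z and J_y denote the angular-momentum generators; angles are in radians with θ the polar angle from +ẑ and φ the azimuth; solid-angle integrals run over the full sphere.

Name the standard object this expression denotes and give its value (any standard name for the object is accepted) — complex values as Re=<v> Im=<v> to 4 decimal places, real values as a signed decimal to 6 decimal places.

This is a Clebsch–Gordan (vector-coupling) coefficient.
√[6·3!2!3!/9! · 4!1!2!4!3!2!] = √(576/35)
  +(−1)^0/∏(0,3,1,2,1,1)! = 1/12  (running 1/12)
  +(−1)^1/∏(1,2,0,1,2,2)! = -1/8  (running -1/24)
⟨..|..⟩ = √(576/35)·(-1/24) = -0.169031

Clebsch–Gordan coefficient, −√(1/35) ≈ -0.169031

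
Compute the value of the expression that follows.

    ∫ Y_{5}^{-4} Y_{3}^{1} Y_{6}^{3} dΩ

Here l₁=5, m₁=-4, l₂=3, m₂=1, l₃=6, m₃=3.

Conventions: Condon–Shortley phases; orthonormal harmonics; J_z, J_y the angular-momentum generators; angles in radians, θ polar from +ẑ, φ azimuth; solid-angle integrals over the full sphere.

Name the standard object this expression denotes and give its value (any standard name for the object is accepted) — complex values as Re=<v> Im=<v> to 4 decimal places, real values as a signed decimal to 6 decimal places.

Gaunt coefficient, +0.176531

This is a Gaunt coefficient — the integral of a triple product of spherical harmonics over the sphere.
Checks pass: Σm=0; 14 even; l₃=6∈[2,8].
(2·5+1)(2·3+1)(2·6+1) = 1001
Δ: 2! 8! 4! / 15! → 1/675675
sum: t=0:+1/8640 t=1:−1/2304 t=2:+1/8640 = -7/34560
3j²(5 3 6; 0 0 0) = Δ·Π!·Σ² = 7/429  (sign -1)
sum: t=1:−1/241920 t=2:+1/40320 = 1/48384
3j²(5 3 6; -4 1 3) = Δ·Π!·Σ² = 24/1001  (sign -1)
combine: 4πI² = 1001·7/429·24/1001 = 56/143
take √, sign +1: I = 0.17653103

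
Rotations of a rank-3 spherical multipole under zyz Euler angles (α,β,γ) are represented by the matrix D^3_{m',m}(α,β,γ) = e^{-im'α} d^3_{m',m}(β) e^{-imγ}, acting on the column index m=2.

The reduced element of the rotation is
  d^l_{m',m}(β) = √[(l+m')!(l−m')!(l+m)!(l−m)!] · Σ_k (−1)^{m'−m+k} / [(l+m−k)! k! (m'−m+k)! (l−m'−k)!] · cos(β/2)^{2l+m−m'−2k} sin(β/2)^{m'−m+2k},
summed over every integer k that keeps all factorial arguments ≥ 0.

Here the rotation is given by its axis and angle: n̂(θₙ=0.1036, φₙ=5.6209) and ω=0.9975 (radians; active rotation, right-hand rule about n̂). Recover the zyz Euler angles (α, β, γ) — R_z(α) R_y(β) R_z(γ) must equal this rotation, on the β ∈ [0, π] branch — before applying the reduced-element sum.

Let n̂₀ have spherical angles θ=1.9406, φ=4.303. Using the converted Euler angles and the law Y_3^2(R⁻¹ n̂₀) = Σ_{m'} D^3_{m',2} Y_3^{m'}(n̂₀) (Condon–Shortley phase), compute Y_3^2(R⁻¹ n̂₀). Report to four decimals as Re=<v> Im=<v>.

Re=-0.2403 Im=-0.0884

Axis–angle → zyz. n̂ = (sinθₙcosφₙ, sinθₙsinφₙ, cosθₙ) = (+0.081552, -0.063592, +0.994638), ω = 0.9975.
R = I cosω + sinω [n̂]ₓ + (1−cosω) n̂n̂ᵀ gives
  R = [+0.545448, -0.837986, -0.016307; +0.833240, +0.544255, -0.097456; +0.090542, +0.039570, +0.995106]
β = atan2(√(R₁₃²+R₂₃²), R₃₃) = 0.098973; α = atan2(R₂₃, R₁₃) mod 2π = 4.546599; γ = atan2(R₃₂, −R₃₁) mod 2π = 2.729577
Need the full column D^3_{m',2} for m'=−3..3 at α=4.5466, β=0.0990, γ=2.7296.
cos(β/2)=0.998776, sin(β/2)=0.049466
d^3_{-3,2}: single k=5 term ⇒ +0.000001;  D = -0.000000+0.000001i
d^3_{-2,2}: k∈[4..5] ⇒ +0.000030 -0.000000 = +0.000030;  D = -0.000026-0.000014i
d^3_{-1,2}: k∈[3..4] ⇒ +0.000763 -0.000001 = +0.000762;  D = +0.000466-0.000603i
d^3_{0,2}: k∈[2..3] ⇒ +0.013337 -0.000033 = +0.013304;  D = +0.009037+0.009764i
d^3_{1,2}: k∈[1..2] ⇒ +0.155471 -0.000763 = +0.154708;  D = -0.129325+0.084910i
d^3_{2,2}: k∈[0..1] ⇒ +0.992677 -0.012175 = +0.980503;  D = -0.395494-0.897201i
d^3_{3,2}: single k=0 term ⇒ -0.120427;  D = -0.116701+0.029723i
Y_3^{m'}(θ=1.9406,φ=4.303) and Σ D·Y over m':
  (-0.0000+0.0000i)·(+0.3185-0.1136i)  (-0.0000-0.0000i)·(+0.2194+0.2345i)  (+0.0005-0.0006i)·(+0.0416-0.0959i)  (+0.0090+0.0098i)·(+0.3165+0.0000i)  (-0.1293+0.0849i)·(-0.0416-0.0959i)  (-0.3955-0.8972i)·(+0.2194-0.2345i)  (-0.1167+0.0297i)·(-0.3185-0.1136i)
Y_3^2(R⁻¹ n̂) = -0.240279-0.088393i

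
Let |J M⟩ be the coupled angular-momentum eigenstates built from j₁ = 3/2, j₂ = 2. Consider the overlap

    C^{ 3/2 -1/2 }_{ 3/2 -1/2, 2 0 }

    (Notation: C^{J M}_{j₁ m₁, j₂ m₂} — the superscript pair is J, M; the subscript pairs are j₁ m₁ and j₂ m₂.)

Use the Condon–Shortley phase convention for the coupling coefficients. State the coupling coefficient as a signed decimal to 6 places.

triangle: 2!*1!*2!/6! = 4/720
(j±m)!: 1!*2!*2!*2!*1!*2! = 16
prefactor² = (2J+1)*Δ*N² = 16/45
  k=1: −1/(1!*1!*1!*1!*0!*1!) = -1
  k=2: +1/(2!*0!*0!*0!*1!*2!) = 1/4
Σ = -3/4  ⇒  CG² = 16/45*(-3/4)² = 1/5
CG = −√(1/5) = -0.447214

-0.447214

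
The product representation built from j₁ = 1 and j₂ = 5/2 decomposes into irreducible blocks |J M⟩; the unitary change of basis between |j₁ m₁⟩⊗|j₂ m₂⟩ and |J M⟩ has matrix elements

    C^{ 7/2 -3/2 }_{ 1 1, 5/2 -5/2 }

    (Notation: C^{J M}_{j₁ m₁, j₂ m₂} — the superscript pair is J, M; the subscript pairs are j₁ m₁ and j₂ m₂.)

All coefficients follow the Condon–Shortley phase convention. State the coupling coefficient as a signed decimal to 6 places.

j₁+j₂−J=0  J+j₁−j₂=2  J−j₁+j₂=5  j₁+j₂+J+1=8
(j₁±m₁, j₂±m₂, J±M) = (2,0,0,5,2,5)
P² = 19200/7
sum k=0..0:
  [0] +1/240 = 1/240
S = 1/240
C² = P²·S² = 1/21 ; C = +0.218218

+0.218218  (= +√(1/21))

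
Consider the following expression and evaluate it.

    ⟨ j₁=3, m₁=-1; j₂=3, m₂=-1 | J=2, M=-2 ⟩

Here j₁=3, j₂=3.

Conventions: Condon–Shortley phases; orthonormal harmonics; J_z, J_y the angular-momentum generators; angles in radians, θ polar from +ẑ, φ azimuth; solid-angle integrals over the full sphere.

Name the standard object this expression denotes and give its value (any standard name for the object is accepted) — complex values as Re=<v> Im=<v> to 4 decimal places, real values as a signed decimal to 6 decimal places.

Clebsch–Gordan coefficient, +√(2/7) ≈ +0.534522

This is a Clebsch–Gordan (vector-coupling) coefficient.
triangle: 4!·2!·2!/9! = 96/362880
(j±m)!: 2!·4!·2!·4!·0!·4! = 55296
prefactor² = (2J+1)·Δ·N² = 512/7
  k=2: +1/(2!·2!·2!·0!·0!·2!) = 1/16
Σ = 1/16  ⇒  CG² = 512/7·(1/16)² = 2/7
CG = +√(2/7) = +0.534522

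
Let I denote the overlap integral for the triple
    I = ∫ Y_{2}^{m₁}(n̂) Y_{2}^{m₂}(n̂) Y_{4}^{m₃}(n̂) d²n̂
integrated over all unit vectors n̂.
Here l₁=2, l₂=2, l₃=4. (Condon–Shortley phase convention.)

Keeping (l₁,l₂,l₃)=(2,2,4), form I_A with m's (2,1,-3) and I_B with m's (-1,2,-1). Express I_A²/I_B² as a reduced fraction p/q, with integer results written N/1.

7/1

Shared (l₁,l₂,l₃)=(2,2,4): N and (l;000)² cancel in I_A²/I_B².
A: Δ = 0!·4!·4!/9! = 1/630; Racah Σ t=0..0: t=0:+1/144 = 1/144; ⇒ 3j(2 2 4; 2 1 -3)² = 1/18, sgn -1
B: Δ = 0!·4!·4!/9! = 1/630; Racah Σ t=0..0: t=0:+1/144 = 1/144; ⇒ 3j(2 2 4; -1 2 -1)² = 1/126, sgn -1
I_A²/I_B² = (1/18)/(1/126) = 7/1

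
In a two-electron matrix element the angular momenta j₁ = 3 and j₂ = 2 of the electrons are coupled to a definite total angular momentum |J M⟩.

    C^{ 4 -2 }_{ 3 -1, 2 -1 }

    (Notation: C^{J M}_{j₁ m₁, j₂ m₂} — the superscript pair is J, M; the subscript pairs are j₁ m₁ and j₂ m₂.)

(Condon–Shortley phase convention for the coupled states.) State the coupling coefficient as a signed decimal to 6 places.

triangle: 1!·5!·3!/10! = 720/3628800
(j±m)!: 2!·4!·1!·3!·2!·6! = 414720
prefactor² = (2J+1)·Δ·N² = 5184/7
  k=0: +1/(0!·1!·4!·1!·1!·2!) = 1/48
  k=1: −1/(1!·0!·3!·0!·2!·3!) = -1/72
Σ = 1/144  ⇒  CG² = 5184/7·(1/144)² = 1/28
CG = +√(1/28) = +0.188982

+√(1/28) ≈ +0.188982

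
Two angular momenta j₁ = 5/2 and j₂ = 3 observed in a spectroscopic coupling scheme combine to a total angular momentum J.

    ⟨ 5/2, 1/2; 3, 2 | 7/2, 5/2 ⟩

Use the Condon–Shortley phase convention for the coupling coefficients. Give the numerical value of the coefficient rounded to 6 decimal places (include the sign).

-0.178174

√[8·2!3!4!/10! · 3!2!5!1!6!1!] = √(4608/7)
  +(−1)^1/∏(1,1,1,4,2,0)! = -1/48  (running -1/48)
  +(−1)^2/∏(2,0,0,3,3,1)! = 1/72  (running -1/144)
⟨..|..⟩ = √(4608/7)·(-1/144) = -0.178174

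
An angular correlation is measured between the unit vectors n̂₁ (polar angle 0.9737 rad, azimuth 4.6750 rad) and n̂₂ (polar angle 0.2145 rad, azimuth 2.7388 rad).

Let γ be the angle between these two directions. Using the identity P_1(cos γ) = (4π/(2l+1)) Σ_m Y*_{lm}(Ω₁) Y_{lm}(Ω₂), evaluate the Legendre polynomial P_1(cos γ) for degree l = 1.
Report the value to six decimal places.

0.486459

Summing Y*_{l m}(θ₁,φ₁)·Y_{l m}(θ₂,φ₂) over m ∈ [−1, 1]; prefactor 4π/(2·1+1) = 4.188790:
  m=-1: (-0.010680-0.285514i) × (-0.067656-0.028827i) = -0.007508+0.019625i  (running Σ = -0.007508+0.019625i)
  m=0: (+0.274714-0.000000i) × (+0.477405+0.000000i) = +0.131150+0.000000i  (running Σ = +0.123642+0.019625i)
  m=1: (+0.010680-0.285514i) × (+0.067656-0.028827i) = -0.007508-0.019625i  (running Σ = +0.116134+0.000000i)
Accumulated sum +0.116134+0.000000i; after 4π/(2l+1) scaling, +0.486459+0.000000i ⇒ P_1 = 0.486459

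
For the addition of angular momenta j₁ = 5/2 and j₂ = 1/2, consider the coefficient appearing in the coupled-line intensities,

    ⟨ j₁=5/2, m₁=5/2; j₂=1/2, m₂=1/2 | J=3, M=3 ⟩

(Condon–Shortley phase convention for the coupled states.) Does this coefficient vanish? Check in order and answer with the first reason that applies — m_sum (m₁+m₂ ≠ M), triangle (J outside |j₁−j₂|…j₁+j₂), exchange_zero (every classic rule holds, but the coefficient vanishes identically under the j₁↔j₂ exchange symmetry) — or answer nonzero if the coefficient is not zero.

nonzero

m-sum: m₁+m₂ = 5/2+1/2 = 3, M = 3  ✓
triangle: |j₁−j₂| = 2 ≤ J = 3 ≤ j₁+j₂ = 3  ✓
exchange: j₁≠j₂ or m₁≠m₂ — the exchange symmetry imposes no constraint here
value check: CG = +1 = +1.000000 ≠ 0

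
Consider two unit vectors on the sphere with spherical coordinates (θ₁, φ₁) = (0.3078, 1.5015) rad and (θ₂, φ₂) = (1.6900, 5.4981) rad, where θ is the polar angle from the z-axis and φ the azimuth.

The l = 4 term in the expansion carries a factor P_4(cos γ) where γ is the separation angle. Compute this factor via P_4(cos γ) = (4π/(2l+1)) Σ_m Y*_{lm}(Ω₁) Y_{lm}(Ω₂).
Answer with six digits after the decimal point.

0.053712

Expand P_4 via completeness: Σ_{m} conj(Y_{4,m}) at Ω₁ times Y_{4,m} at Ω₂ —
  m=-4: Y*=0.00359 - 0.00102j  Y=-0.43010 + 0.00054j  product -0.00154 + 0.00044j
  m=-3: Y*=-0.00685 - 0.03246j  Y=0.10293 - 0.10313j  product -0.00405 - 0.00263j
  m=-2: Y*=-0.16292 + 0.02273j  Y=-0.00019 - 0.29714j  product 0.00678 + 0.04841j
  m=-1: Y*=0.03175 + 0.45751j  Y=0.11462 + 0.11455j  product -0.04877 + 0.05608j
  m=+0: Y*=0.48909 + 0.00000j  Y=0.27322 + 0.00000j  product 0.13363 + 0.00000j
  m=+1: Y*=-0.03175 + 0.45751j  Y=-0.11462 + 0.11455j  product -0.04877 - 0.05608j
  m=+2: Y*=-0.16292 - 0.02273j  Y=-0.00019 + 0.29714j  product 0.00678 - 0.04841j
  m=+3: Y*=0.00685 - 0.03246j  Y=-0.10293 - 0.10313j  product -0.00405 + 0.00263j
  m=+4: Y*=0.00359 + 0.00102j  Y=-0.43010 - 0.00054j  product -0.00154 - 0.00044j
Σ over m = 0.03847 - 0.00000j; ×(4π/9) → 0.05371 - 0.00000j. Real part: 0.053712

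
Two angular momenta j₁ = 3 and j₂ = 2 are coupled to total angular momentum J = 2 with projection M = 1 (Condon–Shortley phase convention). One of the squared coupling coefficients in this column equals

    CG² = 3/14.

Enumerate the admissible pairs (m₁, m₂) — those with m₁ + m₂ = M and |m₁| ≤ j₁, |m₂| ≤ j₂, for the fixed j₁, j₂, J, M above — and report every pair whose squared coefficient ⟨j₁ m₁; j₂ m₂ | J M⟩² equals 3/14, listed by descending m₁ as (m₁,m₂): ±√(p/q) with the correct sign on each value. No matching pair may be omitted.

Admissible pairs with m₁+m₂ = M = 1: (-1,2), (0,1), (1,0), (2,-1), (3,-2)
  (m₁,m₂)=(3,-2): CG² = 5/14, CG = +√(5/14)
  (m₁,m₂)=(2,-1): CG² = 0/1, CG = 0
  (m₁,m₂)=(1,0): CG² = 1/7, CG = −√(1/7)
  (m₁,m₂)=(0,1): CG² = 2/7, CG = +√(2/7)
  (m₁,m₂)=(-1,2): CG² = 3/14, CG = −√(3/14)   ← matches the target
Pairs with CG² = 3/14: (-1,2): −√(3/14)

(-1,2): −√(3/14)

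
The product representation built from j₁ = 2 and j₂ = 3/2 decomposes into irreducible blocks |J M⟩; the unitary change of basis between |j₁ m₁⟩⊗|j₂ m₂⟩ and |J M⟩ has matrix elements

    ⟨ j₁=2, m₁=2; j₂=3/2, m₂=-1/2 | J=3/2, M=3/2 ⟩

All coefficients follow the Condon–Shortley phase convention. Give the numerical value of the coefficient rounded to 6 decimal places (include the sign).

√[4·2!2!1!/6! · 4!0!1!2!3!0!] = √(32/5)
  +(−1)^0/∏(0,2,0,1,2,0)! = 1/4  (running 1/4)
⟨..|..⟩ = √(32/5)·(1/4) = +0.632456

+0.632456  (= +√(2/5))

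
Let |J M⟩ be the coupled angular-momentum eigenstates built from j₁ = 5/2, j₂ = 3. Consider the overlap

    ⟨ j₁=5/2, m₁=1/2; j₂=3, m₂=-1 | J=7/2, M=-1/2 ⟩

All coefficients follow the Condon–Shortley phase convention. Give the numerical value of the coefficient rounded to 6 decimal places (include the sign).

−√(1/63) ≈ -0.125988

triangle: 2!·3!·4!/10! = 288/3628800
(j±m)!: 3!·2!·2!·4!·3!·4! = 82944
prefactor² = (2J+1)·Δ·N² = 9216/175
  k=0: +1/(0!·2!·2!·2!·1!·2!) = 1/16
  k=1: −1/(1!·1!·1!·1!·2!·3!) = -1/12
  k=2: +1/(2!·0!·0!·0!·3!·4!) = 1/288
Σ = -5/288  ⇒  CG² = 9216/175·(-5/288)² = 1/63
CG = −√(1/63) = -0.125988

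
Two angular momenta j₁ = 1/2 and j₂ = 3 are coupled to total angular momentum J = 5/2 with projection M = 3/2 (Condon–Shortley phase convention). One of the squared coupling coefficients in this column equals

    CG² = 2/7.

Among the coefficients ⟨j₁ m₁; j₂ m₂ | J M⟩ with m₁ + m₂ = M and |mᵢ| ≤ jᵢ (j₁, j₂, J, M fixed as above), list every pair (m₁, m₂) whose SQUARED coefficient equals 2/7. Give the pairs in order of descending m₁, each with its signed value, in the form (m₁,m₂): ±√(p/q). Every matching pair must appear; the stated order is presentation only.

Admissible pairs with m₁+m₂ = M = 3/2: (-1/2,2), (1/2,1)
  (m₁,m₂)=(1/2,1): CG² = 2/7, CG = +√(2/7)   ← matches the target
  (m₁,m₂)=(-1/2,2): CG² = 5/7, CG = −√(5/7)
Pairs with CG² = 2/7: (1/2,1): +√(2/7)

(1/2,1): +√(2/7)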